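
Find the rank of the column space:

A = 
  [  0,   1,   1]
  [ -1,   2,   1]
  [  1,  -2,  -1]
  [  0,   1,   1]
Row reduce:
Swap R1 ↔ R2
R3 → R3 + (1)·R1
R4 → R4 - (1)·R2
REF = 
  [ -1,   2,   1]
  [  0,   1,   1]
  [  0,   0,   0]
  [  0,   0,   0]
Pivot columns: 1, 2 → 2 pivots.
dim(Col(A)) = number of pivot columns = 2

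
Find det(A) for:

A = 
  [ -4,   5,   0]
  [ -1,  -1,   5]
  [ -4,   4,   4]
16

Cofactor expansion along row 1:
det(A) = (-4)·((-1)(4) - (5)(4)) - (5)·((-1)(4) - (5)(-4)) + (0)·((-1)(4) - (-1)(-4))
  = (-4)(-24) - (5)(16) + (0)(-8)
  = 16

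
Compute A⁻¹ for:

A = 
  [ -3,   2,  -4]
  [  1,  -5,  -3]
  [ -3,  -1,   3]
det(A) = (-3)·((-5)(3) - (-3)(-1)) - (2)·((1)(3) - (-3)(-3)) + (-4)·((1)(-1) - (-5)(-3))
  = (-3)(-18) - (2)(-6) + (-4)(-16)
  = 130
det(A) = 130 ≠ 0, so A is invertible.

Cofactors Cᵢⱼ = (-1)ⁱ⁺ʲ·Mᵢⱼ:
C = 
  [-18,   6, -16]
  [ -2, -21,  -9]
  [-26, -13,  13]

adj(A) = Cᵀ:
adj(A) = 
  [-18,  -2, -26]
  [  6, -21, -13]
  [-16,  -9,  13]

A⁻¹ = (1/130) · adj(A):
A⁻¹ = 
  [  -9/65,   -1/65,    -1/5]
  [   3/65, -21/130,   -1/10]
  [  -8/65,  -9/130,    1/10]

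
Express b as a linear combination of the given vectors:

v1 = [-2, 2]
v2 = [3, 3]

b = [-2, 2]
c1 = 1, c2 = 0

b = 1·v1 + 0·v2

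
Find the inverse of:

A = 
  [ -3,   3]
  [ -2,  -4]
det(A) = (-3)(-4) - (3)(-2) = 18
For a 2×2 matrix, A⁻¹ = (1/det(A)) · [[d, -b], [-c, a]]
    = (1/18) · [[-4, -3], [2, -3]]

A⁻¹ = 
  [-2/9, -1/6]
  [ 1/9, -1/6]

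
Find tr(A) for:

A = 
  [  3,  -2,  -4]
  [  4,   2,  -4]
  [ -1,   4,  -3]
2

tr(A) = 3 + 2 + -3 = 2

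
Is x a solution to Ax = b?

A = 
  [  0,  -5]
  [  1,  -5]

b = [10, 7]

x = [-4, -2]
No

Ax = [10, 6] ≠ b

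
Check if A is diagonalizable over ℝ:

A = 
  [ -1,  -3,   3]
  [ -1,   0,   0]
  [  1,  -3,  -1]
No

Characteristic polynomial: det(λI - A) = λ³ + 2λ² - 5λ - 12
By the rational root theorem any rational root is an integer dividing 12; none of those is a root, so p(λ) has no rational roots and hence (being an irreducible cubic) no repeated roots.
Discriminant of the cubic: Δ = -744
Δ < 0 ⇒ one real eigenvalue and a complex-conjugate pair: λ ≈ 2.337, -2.168 + 0.6579i, -2.168 - 0.6579i
Has complex eigenvalues (not diagonalizable over ℝ).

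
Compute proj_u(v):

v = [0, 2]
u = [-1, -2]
v·u = (0)(-1) + (2)(-2) = -4
u·u = (-1)² + (-2)² = 5
proj_u(v) = (v·u / u·u) × u = (-4/5) × u

proj_u(v) = [4/5, 8/5]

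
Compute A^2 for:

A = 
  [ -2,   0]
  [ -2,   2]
A² = A·A:
A²[1,1] = (-2)(-2) + (0)(-2) = 4
A²[1,2] = (-2)(0) + (0)(2) = 0
A²[2,1] = (-2)(-2) + (2)(-2) = 0
A²[2,2] = (-2)(0) + (2)(2) = 4
A² = 
  [  4,   0]
  [  0,   4]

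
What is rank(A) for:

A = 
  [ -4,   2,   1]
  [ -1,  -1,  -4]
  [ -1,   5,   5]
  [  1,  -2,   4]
rank(A) = 3

Row reduce:
R2 → R2 - (1/4)·R1
R3 → R3 - (1/4)·R1
R4 → R4 + (1/4)·R1
R3 → R3 + (3)·R2
R4 → R4 - (1)·R2
R4 → R4 + (17/16)·R3
REF = 
  [   -4,     2,     1]
  [    0,  -3/2, -17/4]
  [    0,     0,    -8]
  [    0,     0,     0]
Pivot columns: 1, 2, 3 → 3 pivots.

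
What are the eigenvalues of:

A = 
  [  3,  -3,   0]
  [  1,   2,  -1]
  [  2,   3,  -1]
Characteristic polynomial: det(λI - A) = λ³ - 4λ² + 7λ - 6
Testing integer divisors of the constant term: p(2) = 0, so (λ - 2) is a factor:
p(λ) = (λ - 2)(λ² - 2λ + 3)
λ² - 2λ + 3 = 0  ⇒  λ = (2 ± √((-2)² - 4·(3)))/2 = (2 ± √(-8))/2
  = 1 + i√2,  1 - i√2

λ = 2, 1 + i√2, 1 - i√2  (≈ 2, 1 + 1.414i, 1 - 1.414i)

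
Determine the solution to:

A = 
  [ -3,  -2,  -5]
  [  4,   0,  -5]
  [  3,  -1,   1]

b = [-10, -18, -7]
x = [-2, 3, 2]

Row reduce the augmented matrix [A|b]:
R2 → R2 + (4/3)·R1
R3 → R3 + (1)·R1
R3 → R3 - (9/8)·R2
REF = 
  [   -3,    -2,    -5,   -10]
  [    0,  -8/3, -35/3, -94/3]
  [    0,     0,  73/8,  73/4]

Back-substitution:
x₃ = (73/4) / (73/8) = 2
x₂ = (-94/3 - (-35/3)(2)) / (-8/3) = 3
x₁ = (-10 - (-2)(3) - (-5)(2)) / (-3) = -2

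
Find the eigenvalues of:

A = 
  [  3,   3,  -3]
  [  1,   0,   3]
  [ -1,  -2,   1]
Characteristic polynomial: det(λI - A) = λ³ - 4λ² + 3λ - 12
Testing integer divisors of the constant term: p(4) = 0, so (λ - 4) is a factor:
p(λ) = (λ - 4)(λ² + 3)
λ² + 3 = 0  ⇒  λ = (0 ± √((0)² - 4·(3)))/2 = (0 ± √(-12))/2
  = i√3,  -i√3

λ = 4, i√3, -i√3  (≈ 4, 0 + 1.732i, 0 - 1.732i)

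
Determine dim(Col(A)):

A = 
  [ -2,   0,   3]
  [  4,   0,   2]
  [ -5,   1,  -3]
Row reduce:
R2 → R2 + (2)·R1
R3 → R3 - (5/2)·R1
Swap R2 ↔ R3
REF = 
  [   -2,     0,     3]
  [    0,     1, -21/2]
  [    0,     0,     8]
Pivot columns: 1, 2, 3 → 3 pivots.
dim(Col(A)) = number of pivot columns = 3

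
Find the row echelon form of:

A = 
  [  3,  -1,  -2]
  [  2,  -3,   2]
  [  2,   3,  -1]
Row operations:
R2 → R2 - (2/3)·R1
R3 → R3 - (2/3)·R1
R3 → R3 + (11/7)·R2

Resulting echelon form:
REF = 
  [   3,   -1,   -2]
  [   0, -7/3, 10/3]
  [   0,    0, 39/7]

Rank = 3 (number of non-zero pivot rows).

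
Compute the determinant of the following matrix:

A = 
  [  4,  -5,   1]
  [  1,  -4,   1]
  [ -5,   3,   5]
-59

Cofactor expansion along row 1:
det(A) = (4)·((-4)(5) - (1)(3)) - (-5)·((1)(5) - (1)(-5)) + (1)·((1)(3) - (-4)(-5))
  = (4)(-23) - (-5)(10) + (1)(-17)
  = -59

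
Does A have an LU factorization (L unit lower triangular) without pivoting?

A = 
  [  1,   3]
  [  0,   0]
Yes.
A[1,1] = 1 ≠ 0, so Gaussian elimination proceeds without a row swap: multiplier ℓ₂₁ = (0)/(1) = 0, and U[2,2] = 0 - (0)(3) = 0.
L = 
  [  1,   0]
  [  0,   1]
U = 
  [  1,   3]
  [  0,   0]
Check row 2 of LU: [(0)(1), (0)(3) + 0] = [0, 0] = row 2 of A ✓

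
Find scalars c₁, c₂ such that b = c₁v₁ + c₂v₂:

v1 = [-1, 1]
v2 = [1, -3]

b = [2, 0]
c1 = -3, c2 = -1

b = -3·v1 + -1·v2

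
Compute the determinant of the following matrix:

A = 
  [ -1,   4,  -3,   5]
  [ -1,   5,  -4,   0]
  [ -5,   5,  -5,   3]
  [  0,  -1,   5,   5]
-388

Cofactor expansion along row 1: det(A) = a₁₁M₁₁ - a₁₂M₁₂ + a₁₃M₁₃ - a₁₄M₁₄

M₁₁ = det[[5, -4, 0]; [5, -5, 3]; [-1, 5, 5]]
  = (5)·((-5)(5) - (3)(5)) - (-4)·((5)(5) - (3)(-1)) + (0)·((5)(5) - (-5)(-1))
  = (5)(-40) - (-4)(28) + (0)(20)
  = -88
M₁₂ = det[[-1, -4, 0]; [-5, -5, 3]; [0, 5, 5]]
  = (-1)·((-5)(5) - (3)(5)) - (-4)·((-5)(5) - (3)(0)) + (0)·((-5)(5) - (-5)(0))
  = (-1)(-40) - (-4)(-25) + (0)(-25)
  = -60
M₁₃ = det[[-1, 5, 0]; [-5, 5, 3]; [0, -1, 5]]
  = (-1)·((5)(5) - (3)(-1)) - (5)·((-5)(5) - (3)(0)) + (0)·((-5)(-1) - (5)(0))
  = (-1)(28) - (5)(-25) + (0)(5)
  = 97
M₁₄ = det[[-1, 5, -4]; [-5, 5, -5]; [0, -1, 5]]
  = (-1)·((5)(5) - (-5)(-1)) - (5)·((-5)(5) - (-5)(0)) + (-4)·((-5)(-1) - (5)(0))
  = (-1)(20) - (5)(-25) + (-4)(5)
  = 85

det(A) = (-1)(-88) - (4)(-60) + (-3)(97) - (5)(85) = -388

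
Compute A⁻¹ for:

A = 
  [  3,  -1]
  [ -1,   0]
det(A) = (3)(0) - (-1)(-1) = -1
For a 2×2 matrix, A⁻¹ = (1/det(A)) · [[d, -b], [-c, a]]
    = (-1) · [[0, 1], [1, 3]]

A⁻¹ = 
  [  0,  -1]
  [ -1,  -3]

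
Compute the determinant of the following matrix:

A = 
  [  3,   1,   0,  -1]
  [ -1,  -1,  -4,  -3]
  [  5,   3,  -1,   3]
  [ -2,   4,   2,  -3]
Cofactor expansion along row 1: det(A) = a₁₁M₁₁ - a₁₂M₁₂ + a₁₃M₁₃ - a₁₄M₁₄

M₁₁ = det[[-1, -4, -3]; [3, -1, 3]; [4, 2, -3]]
  = (-1)·((-1)(-3) - (3)(2)) - (-4)·((3)(-3) - (3)(4)) + (-3)·((3)(2) - (-1)(4))
  = (-1)(-3) - (-4)(-21) + (-3)(10)
  = -111
M₁₂ = det[[-1, -4, -3]; [5, -1, 3]; [-2, 2, -3]]
  = (-1)·((-1)(-3) - (3)(2)) - (-4)·((5)(-3) - (3)(-2)) + (-3)·((5)(2) - (-1)(-2))
  = (-1)(-3) - (-4)(-9) + (-3)(8)
  = -57
M₁₃ = det[[-1, -1, -3]; [5, 3, 3]; [-2, 4, -3]]
  = (-1)·((3)(-3) - (3)(4)) - (-1)·((5)(-3) - (3)(-2)) + (-3)·((5)(4) - (3)(-2))
  = (-1)(-21) - (-1)(-9) + (-3)(26)
  = -66
M₁₄ = det[[-1, -1, -4]; [5, 3, -1]; [-2, 4, 2]]
  = (-1)·((3)(2) - (-1)(4)) - (-1)·((5)(2) - (-1)(-2)) + (-4)·((5)(4) - (3)(-2))
  = (-1)(10) - (-1)(8) + (-4)(26)
  = -106

det(A) = (3)(-111) - (1)(-57) + (0)(-66) - (-1)(-106) = -382

det(A) = -382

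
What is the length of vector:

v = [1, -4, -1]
4.243

||v||₂ = √((1)² + (-4)² + (-1)²) = √18 = 4.243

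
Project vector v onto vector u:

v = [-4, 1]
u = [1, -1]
proj_u(v) = [-5/2, 5/2]

v·u = (-4)(1) + (1)(-1) = -5
u·u = (1)² + (-1)² = 2
proj_u(v) = (v·u / u·u) × u = (-5/2) × u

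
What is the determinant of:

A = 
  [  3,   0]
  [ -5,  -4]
For a 2×2 matrix, det = ad - bc = (3)(-4) - (0)(-5) = -12

det(A) = -12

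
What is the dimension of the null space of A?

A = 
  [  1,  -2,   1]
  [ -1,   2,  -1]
nullity(A) = 2

Row reduce:
R2 → R2 + (1)·R1
REF = 
  [  1,  -2,   1]
  [  0,   0,   0]
Pivot columns: 1 → 1 pivot.
rank(A) = 1, so nullity(A) = 3 - 1 = 2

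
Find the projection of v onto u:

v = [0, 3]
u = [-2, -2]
proj_u(v) = [3/2, 3/2]

v·u = (0)(-2) + (3)(-2) = -6
u·u = (-2)² + (-2)² = 8
proj_u(v) = (v·u / u·u) × u = (-6/8) × u = (-3/4) × u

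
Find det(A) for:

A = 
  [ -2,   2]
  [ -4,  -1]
For a 2×2 matrix, det = ad - bc = (-2)(-1) - (2)(-4) = 10

det(A) = 10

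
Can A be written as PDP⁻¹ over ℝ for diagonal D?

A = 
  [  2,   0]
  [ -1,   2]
No

tr(A) = 4, det(A) = 4
Characteristic polynomial: λ² - tr(A)λ + det(A) = λ² - 4λ + 4
λ² - 4λ + 4 = (λ - 2)²
Eigenvalues: 2, 2
λ=2: alg. mult. = 2, geom. mult. = 2 - rank(A - (2)I) = 2 - 1 = 1
Sum of geometric multiplicities = 1 < n = 2, so there aren't enough independent eigenvectors.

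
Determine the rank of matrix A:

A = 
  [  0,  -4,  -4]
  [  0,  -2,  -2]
rank(A) = 1

Row reduce:
R2 → R2 - (1/2)·R1
REF = 
  [  0,  -4,  -4]
  [  0,   0,   0]
Pivot columns: 2 → 1 pivot.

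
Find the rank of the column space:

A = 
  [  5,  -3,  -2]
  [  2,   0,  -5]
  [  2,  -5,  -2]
Row reduce:
R2 → R2 - (2/5)·R1
R3 → R3 - (2/5)·R1
R3 → R3 + (19/6)·R2
REF = 
  [    5,    -3,    -2]
  [    0,   6/5, -21/5]
  [    0,     0, -29/2]
Pivot columns: 1, 2, 3 → 3 pivots.
dim(Col(A)) = number of pivot columns = 3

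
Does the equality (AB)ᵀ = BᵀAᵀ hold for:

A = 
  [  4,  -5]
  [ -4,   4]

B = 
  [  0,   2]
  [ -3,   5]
Yes

(AB)ᵀ = 
  [ 15, -12]
  [-17,  12]

BᵀAᵀ = 
  [ 15, -12]
  [-17,  12]

Both sides are equal — this is the standard identity (AB)ᵀ = BᵀAᵀ, which holds for all A, B.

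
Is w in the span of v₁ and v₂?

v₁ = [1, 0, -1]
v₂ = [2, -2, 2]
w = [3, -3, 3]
Yes

Form the augmented matrix and row-reduce:
[v₁|v₂|w] = 
  [  1,   2,   3]
  [  0,  -2,  -3]
  [ -1,   2,   3]
R3 → R3 + (1)·R1
R3 → R3 + (2)·R2
REF = 
  [  1,   2,   3]
  [  0,  -2,  -3]
  [  0,   0,   0]

No row of the form [0 0 | nonzero], so the system is consistent. Back-substitution gives c₁ = 0, c₂ = 3/2: w = (0)·v₁ + (3/2)·v₂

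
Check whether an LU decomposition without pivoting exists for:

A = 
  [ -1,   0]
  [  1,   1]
Yes.
A[1,1] = -1 ≠ 0, so Gaussian elimination proceeds without a row swap: multiplier ℓ₂₁ = (1)/(-1) = -1, and U[2,2] = 1 - (-1)(0) = 1.
L = 
  [  1,   0]
  [ -1,   1]
U = 
  [ -1,   0]
  [  0,   1]
Check row 2 of LU: [(-1)(-1), (-1)(0) + 1] = [1, 1] = row 2 of A ✓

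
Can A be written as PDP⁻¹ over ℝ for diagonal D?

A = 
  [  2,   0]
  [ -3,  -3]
Yes

tr(A) = -1, det(A) = -6
Characteristic polynomial: λ² - tr(A)λ + det(A) = λ² + λ - 6
λ² + λ - 6 = (λ + 3)(λ - 2)
Eigenvalues: 2, -3
λ=-3: alg. mult. = 1, geom. mult. = 2 - rank(A - (-3)I) = 2 - 1 = 1
λ=2: alg. mult. = 1, geom. mult. = 2 - rank(A - (2)I) = 2 - 1 = 1
Sum of geometric multiplicities equals n, so A has n independent eigenvectors.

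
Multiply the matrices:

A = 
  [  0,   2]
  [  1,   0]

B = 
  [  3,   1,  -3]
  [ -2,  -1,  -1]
AB = 
  [ -4,  -2,  -2]
  [  3,   1,  -3]

A is 2×2 and B is 2×3, so AB is 2×3. Each entry is (row of A)·(column of B):
AB[1,1] = (0)(3) + (2)(-2) = -4
AB[1,2] = (0)(1) + (2)(-1) = -2
AB[1,3] = (0)(-3) + (2)(-1) = -2
AB[2,1] = (1)(3) + (0)(-2) = 3
AB[2,2] = (1)(1) + (0)(-1) = 1
AB[2,3] = (1)(-3) + (0)(-1) = -3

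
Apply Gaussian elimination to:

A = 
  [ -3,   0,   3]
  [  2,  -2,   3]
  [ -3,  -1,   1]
Row operations:
R2 → R2 + (2/3)·R1
R3 → R3 - (1)·R1
R3 → R3 - (1/2)·R2

Resulting echelon form:
REF = 
  [  -3,    0,    3]
  [   0,   -2,    5]
  [   0,    0, -9/2]

Rank = 3 (number of non-zero pivot rows).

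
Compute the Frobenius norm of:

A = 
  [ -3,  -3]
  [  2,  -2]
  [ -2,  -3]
||A||_F = 6.245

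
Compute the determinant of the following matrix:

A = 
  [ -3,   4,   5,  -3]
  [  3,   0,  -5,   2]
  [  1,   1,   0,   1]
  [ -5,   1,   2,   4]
-196

Cofactor expansion along row 1: det(A) = a₁₁M₁₁ - a₁₂M₁₂ + a₁₃M₁₃ - a₁₄M₁₄

M₁₁ = det[[0, -5, 2]; [1, 0, 1]; [1, 2, 4]]
  = (0)·((0)(4) - (1)(2)) - (-5)·((1)(4) - (1)(1)) + (2)·((1)(2) - (0)(1))
  = (0)(-2) - (-5)(3) + (2)(2)
  = 19
M₁₂ = det[[3, -5, 2]; [1, 0, 1]; [-5, 2, 4]]
  = (3)·((0)(4) - (1)(2)) - (-5)·((1)(4) - (1)(-5)) + (2)·((1)(2) - (0)(-5))
  = (3)(-2) - (-5)(9) + (2)(2)
  = 43
M₁₃ = det[[3, 0, 2]; [1, 1, 1]; [-5, 1, 4]]
  = (3)·((1)(4) - (1)(1)) - (0)·((1)(4) - (1)(-5)) + (2)·((1)(1) - (1)(-5))
  = (3)(3) - (0)(9) + (2)(6)
  = 21
M₁₄ = det[[3, 0, -5]; [1, 1, 0]; [-5, 1, 2]]
  = (3)·((1)(2) - (0)(1)) - (0)·((1)(2) - (0)(-5)) + (-5)·((1)(1) - (1)(-5))
  = (3)(2) - (0)(2) + (-5)(6)
  = -24

det(A) = (-3)(19) - (4)(43) + (5)(21) - (-3)(-24) = -196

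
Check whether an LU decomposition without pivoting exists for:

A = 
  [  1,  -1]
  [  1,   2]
Yes.
A[1,1] = 1 ≠ 0, so Gaussian elimination proceeds without a row swap: multiplier ℓ₂₁ = (1)/(1) = 1, and U[2,2] = 2 - (1)(-1) = 3.
L = 
  [  1,   0]
  [  1,   1]
U = 
  [  1,  -1]
  [  0,   3]
Check row 2 of LU: [(1)(1), (1)(-1) + 3] = [1, 2] = row 2 of A ✓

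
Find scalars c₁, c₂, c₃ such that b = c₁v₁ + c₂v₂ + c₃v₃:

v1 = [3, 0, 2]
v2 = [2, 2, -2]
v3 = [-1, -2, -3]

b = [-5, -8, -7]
c1 = 0, c2 = -1, c3 = 3

b = 0·v1 + -1·v2 + 3·v3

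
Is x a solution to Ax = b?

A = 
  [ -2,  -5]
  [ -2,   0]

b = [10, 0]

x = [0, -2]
Yes

Ax = [10, 0] = b ✓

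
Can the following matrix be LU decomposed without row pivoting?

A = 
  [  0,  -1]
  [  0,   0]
Yes.
The first column is zero, so A is already upper triangular: L = I, U = A.
L = 
  [  1,   0]
  [  0,   1]
U = 
  [  0,  -1]
  [  0,   0]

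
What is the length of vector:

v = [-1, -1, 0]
1.414

||v||₂ = √((-1)² + (-1)² + (0)²) = √2 = 1.414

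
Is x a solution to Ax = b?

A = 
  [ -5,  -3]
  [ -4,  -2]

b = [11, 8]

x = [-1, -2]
Yes

Ax = [11, 8] = b ✓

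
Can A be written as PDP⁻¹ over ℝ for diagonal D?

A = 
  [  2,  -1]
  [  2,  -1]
Yes

tr(A) = 1, det(A) = 0
Characteristic polynomial: λ² - tr(A)λ + det(A) = λ² - λ
λ² - λ = λ(λ - 1)
Eigenvalues: 1, 0
λ=0: alg. mult. = 1, geom. mult. = 2 - rank(A - (0)I) = 2 - 1 = 1
λ=1: alg. mult. = 1, geom. mult. = 2 - rank(A - (1)I) = 2 - 1 = 1
Sum of geometric multiplicities equals n, so A has n independent eigenvectors.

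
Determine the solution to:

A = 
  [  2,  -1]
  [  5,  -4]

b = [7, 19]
Row reduce the augmented matrix [A|b]:
R2 → R2 - (5/2)·R1
REF = 
  [   2,   -1,    7]
  [   0, -3/2,  3/2]

Back-substitution:
x₂ = (3/2) / (-3/2) = -1
x₁ = (7 - (-1)(-1)) / 2 = 3

x = [3, -1]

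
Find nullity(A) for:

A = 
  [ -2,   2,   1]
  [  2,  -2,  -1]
nullity(A) = 2

Row reduce:
R2 → R2 + (1)·R1
REF = 
  [ -2,   2,   1]
  [  0,   0,   0]
Pivot columns: 1 → 1 pivot.
rank(A) = 1, so nullity(A) = 3 - 1 = 2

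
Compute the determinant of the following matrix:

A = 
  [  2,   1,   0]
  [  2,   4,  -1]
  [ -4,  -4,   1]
Cofactor expansion along row 1:
det(A) = (2)·((4)(1) - (-1)(-4)) - (1)·((2)(1) - (-1)(-4)) + (0)·((2)(-4) - (4)(-4))
  = (2)(0) - (1)(-2) + (0)(8)
  = 2

det(A) = 2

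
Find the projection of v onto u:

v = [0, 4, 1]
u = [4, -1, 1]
v·u = (0)(4) + (4)(-1) + (1)(1) = -3
u·u = (4)² + (-1)² + (1)² = 18
proj_u(v) = (v·u / u·u) × u = (-3/18) × u = (-1/6) × u

proj_u(v) = [-2/3, 1/6, -1/6]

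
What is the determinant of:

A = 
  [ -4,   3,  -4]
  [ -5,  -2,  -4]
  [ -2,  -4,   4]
116

Cofactor expansion along row 1:
det(A) = (-4)·((-2)(4) - (-4)(-4)) - (3)·((-5)(4) - (-4)(-2)) + (-4)·((-5)(-4) - (-2)(-2))
  = (-4)(-24) - (3)(-28) + (-4)(16)
  = 116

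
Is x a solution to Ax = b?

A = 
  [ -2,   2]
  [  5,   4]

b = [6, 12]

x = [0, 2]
No

Ax = [4, 8] ≠ b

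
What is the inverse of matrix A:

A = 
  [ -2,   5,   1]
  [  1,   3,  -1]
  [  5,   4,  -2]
det(A) = (-2)·((3)(-2) - (-1)(4)) - (5)·((1)(-2) - (-1)(5)) + (1)·((1)(4) - (3)(5))
  = (-2)(-2) - (5)(3) + (1)(-11)
  = -22
det(A) = -22 ≠ 0, so A is invertible.

Cofactors Cᵢⱼ = (-1)ⁱ⁺ʲ·Mᵢⱼ:
C = 
  [ -2,  -3, -11]
  [ 14,  -1,  33]
  [ -8,  -1, -11]

adj(A) = Cᵀ:
adj(A) = 
  [ -2,  14,  -8]
  [ -3,  -1,  -1]
  [-11,  33, -11]

A⁻¹ = (-1/22) · adj(A):
A⁻¹ = 
  [ 1/11, -7/11,  4/11]
  [ 3/22,  1/22,  1/22]
  [  1/2,  -3/2,   1/2]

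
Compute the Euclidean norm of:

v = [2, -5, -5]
7.348

||v||₂ = √((2)² + (-5)² + (-5)²) = √54 = 7.348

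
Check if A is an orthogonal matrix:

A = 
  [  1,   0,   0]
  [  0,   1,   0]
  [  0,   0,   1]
Yes

AᵀA = 
  [  1,   0,   0]
  [  0,   1,   0]
  [  0,   0,   1]
= I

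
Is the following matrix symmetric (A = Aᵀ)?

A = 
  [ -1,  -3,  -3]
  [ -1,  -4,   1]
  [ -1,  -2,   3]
No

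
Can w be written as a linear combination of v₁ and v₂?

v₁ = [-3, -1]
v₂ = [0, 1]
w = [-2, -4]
Yes

Form the augmented matrix and row-reduce:
[v₁|v₂|w] = 
  [ -3,   0,  -2]
  [ -1,   1,  -4]
R2 → R2 - (1/3)·R1
REF = 
  [   -3,     0,    -2]
  [    0,     1, -10/3]

No row of the form [0 0 | nonzero], so the system is consistent. Back-substitution gives c₁ = 2/3, c₂ = -10/3: w = (2/3)·v₁ + (-10/3)·v₂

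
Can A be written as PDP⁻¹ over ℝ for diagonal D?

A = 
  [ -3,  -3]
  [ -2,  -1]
Yes

tr(A) = -4, det(A) = -3
Characteristic polynomial: λ² - tr(A)λ + det(A) = λ² + 4λ - 3
λ² + 4λ - 3 = 0  ⇒  λ = (-4 ± √((4)² - 4·(-3)))/2 = (-4 ± √(28))/2
  = -2 + √7,  -2 - √7
Eigenvalues: -2 + √7, -2 - √7  (≈ 0.6458, -4.646)
The two irrational eigenvalues are distinct (simple), so each has alg. mult. = geom. mult. = 1.
Sum of geometric multiplicities equals n, so A has n independent eigenvectors.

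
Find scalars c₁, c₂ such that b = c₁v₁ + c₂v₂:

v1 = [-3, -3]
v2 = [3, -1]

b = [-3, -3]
c1 = 1, c2 = 0

b = 1·v1 + 0·v2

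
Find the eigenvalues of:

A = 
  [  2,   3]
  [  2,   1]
tr(A) = 3, det(A) = -4
Characteristic polynomial: λ² - tr(A)λ + det(A) = λ² - 3λ - 4
λ² - 3λ - 4 = (λ + 1)(λ - 4)

λ = 4, -1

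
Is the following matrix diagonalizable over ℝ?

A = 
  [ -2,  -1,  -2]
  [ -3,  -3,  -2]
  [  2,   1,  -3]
No

Characteristic polynomial: det(λI - A) = λ³ + 8λ² + 24λ + 15
By the rational root theorem any rational root is an integer dividing 15; none of those is a root, so p(λ) has no rational roots and hence (being an irreducible cubic) no repeated roots.
Discriminant of the cubic: Δ = -3387
Δ < 0 ⇒ one real eigenvalue and a complex-conjugate pair: λ ≈ -3.584 + 2.279i, -3.584 - 2.279i, -0.8315
Has complex eigenvalues (not diagonalizable over ℝ).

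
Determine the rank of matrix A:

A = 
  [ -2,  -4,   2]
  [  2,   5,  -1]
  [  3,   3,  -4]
Row reduce:
R2 → R2 + (1)·R1
R3 → R3 + (3/2)·R1
R3 → R3 + (3)·R2
REF = 
  [ -2,  -4,   2]
  [  0,   1,   1]
  [  0,   0,   2]
Pivot columns: 1, 2, 3 → 3 pivots.

rank(A) = 3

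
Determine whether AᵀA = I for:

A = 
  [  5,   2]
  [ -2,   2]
No

AᵀA = 
  [ 29,   6]
  [  6,   8]
≠ I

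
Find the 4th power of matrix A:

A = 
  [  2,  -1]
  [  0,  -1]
A^4 = 
  [ 16,  -5]
  [  0,   1]

A² = A·A:
A²[1,1] = (2)(2) + (-1)(0) = 4
A²[1,2] = (2)(-1) + (-1)(-1) = -1
A²[2,1] = (0)(2) + (-1)(0) = 0
A²[2,2] = (0)(-1) + (-1)(-1) = 1
A² = 
  [  4,  -1]
  [  0,   1]

A^3 = A^2·A:
A^3[1,1] = (4)(2) + (-1)(0) = 8
A^3[1,2] = (4)(-1) + (-1)(-1) = -3
A^3[2,1] = (0)(2) + (1)(0) = 0
A^3[2,2] = (0)(-1) + (1)(-1) = -1
A^3 = 
  [  8,  -3]
  [  0,  -1]

A^4 = A^3·A:
A^4[1,1] = (8)(2) + (-3)(0) = 16
A^4[1,2] = (8)(-1) + (-3)(-1) = -5
A^4[2,1] = (0)(2) + (-1)(0) = 0
A^4[2,2] = (0)(-1) + (-1)(-1) = 1
A^4 = 
  [ 16,  -5]
  [  0,   1]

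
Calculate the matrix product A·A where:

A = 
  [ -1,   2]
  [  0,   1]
A² = A·A:
A²[1,1] = (-1)(-1) + (2)(0) = 1
A²[1,2] = (-1)(2) + (2)(1) = 0
A²[2,1] = (0)(-1) + (1)(0) = 0
A²[2,2] = (0)(2) + (1)(1) = 1
A² = 
  [  1,   0]
  [  0,   1]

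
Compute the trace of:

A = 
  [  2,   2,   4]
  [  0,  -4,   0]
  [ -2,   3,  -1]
-3

tr(A) = 2 + -4 + -1 = -3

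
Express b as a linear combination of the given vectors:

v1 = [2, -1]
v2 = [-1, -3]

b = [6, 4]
c1 = 2, c2 = -2

b = 2·v1 + -2·v2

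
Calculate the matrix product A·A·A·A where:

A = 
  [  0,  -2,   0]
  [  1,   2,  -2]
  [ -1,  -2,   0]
A² = A·A:
A²[1,1] = (0)(0) + (-2)(1) + (0)(-1) = -2
A²[1,2] = (0)(-2) + (-2)(2) + (0)(-2) = -4
A²[1,3] = (0)(0) + (-2)(-2) + (0)(0) = 4
A²[2,1] = (1)(0) + (2)(1) + (-2)(-1) = 4
A²[2,2] = (1)(-2) + (2)(2) + (-2)(-2) = 6
A²[2,3] = (1)(0) + (2)(-2) + (-2)(0) = -4
A²[3,1] = (-1)(0) + (-2)(1) + (0)(-1) = -2
A²[3,2] = (-1)(-2) + (-2)(2) + (0)(-2) = -2
A²[3,3] = (-1)(0) + (-2)(-2) + (0)(0) = 4
A² = 
  [ -2,  -4,   4]
  [  4,   6,  -4]
  [ -2,  -2,   4]

A^3 = A^2·A:
A^3[1,1] = (-2)(0) + (-4)(1) + (4)(-1) = -8
A^3[1,2] = (-2)(-2) + (-4)(2) + (4)(-2) = -12
A^3[1,3] = (-2)(0) + (-4)(-2) + (4)(0) = 8
A^3[2,1] = (4)(0) + (6)(1) + (-4)(-1) = 10
A^3[2,2] = (4)(-2) + (6)(2) + (-4)(-2) = 12
A^3[2,3] = (4)(0) + (6)(-2) + (-4)(0) = -12
A^3[3,1] = (-2)(0) + (-2)(1) + (4)(-1) = -6
A^3[3,2] = (-2)(-2) + (-2)(2) + (4)(-2) = -8
A^3[3,3] = (-2)(0) + (-2)(-2) + (4)(0) = 4
A^3 = 
  [ -8, -12,   8]
  [ 10,  12, -12]
  [ -6,  -8,   4]

A^4 = A^3·A:
A^4[1,1] = (-8)(0) + (-12)(1) + (8)(-1) = -20
A^4[1,2] = (-8)(-2) + (-12)(2) + (8)(-2) = -24
A^4[1,3] = (-8)(0) + (-12)(-2) + (8)(0) = 24
A^4[2,1] = (10)(0) + (12)(1) + (-12)(-1) = 24
A^4[2,2] = (10)(-2) + (12)(2) + (-12)(-2) = 28
A^4[2,3] = (10)(0) + (12)(-2) + (-12)(0) = -24
A^4[3,1] = (-6)(0) + (-8)(1) + (4)(-1) = -12
A^4[3,2] = (-6)(-2) + (-8)(2) + (4)(-2) = -12
A^4[3,3] = (-6)(0) + (-8)(-2) + (4)(0) = 16
A^4 = 
  [-20, -24,  24]
  [ 24,  28, -24]
  [-12, -12,  16]

Therefore
A^4 = 
  [-20, -24,  24]
  [ 24,  28, -24]
  [-12, -12,  16]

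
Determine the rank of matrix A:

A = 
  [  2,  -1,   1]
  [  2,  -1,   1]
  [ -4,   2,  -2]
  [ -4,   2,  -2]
rank(A) = 1

Row reduce:
R2 → R2 - (1)·R1
R3 → R3 + (2)·R1
R4 → R4 + (2)·R1
REF = 
  [  2,  -1,   1]
  [  0,   0,   0]
  [  0,   0,   0]
  [  0,   0,   0]
Pivot columns: 1 → 1 pivot.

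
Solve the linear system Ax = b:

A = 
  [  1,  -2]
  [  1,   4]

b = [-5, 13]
x = [1, 3]

Row reduce the augmented matrix [A|b]:
R2 → R2 - (1)·R1
REF = 
  [  1,  -2,  -5]
  [  0,   6,  18]

Back-substitution:
x₂ = 18 / 6 = 3
x₁ = (-5 - (-2)(3)) / 1 = 1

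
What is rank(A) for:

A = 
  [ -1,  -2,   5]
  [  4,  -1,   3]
Row reduce:
R2 → R2 + (4)·R1
REF = 
  [ -1,  -2,   5]
  [  0,  -9,  23]
Pivot columns: 1, 2 → 2 pivots.

rank(A) = 2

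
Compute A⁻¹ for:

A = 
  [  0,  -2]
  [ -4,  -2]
det(A) = (0)(-2) - (-2)(-4) = -8
For a 2×2 matrix, A⁻¹ = (1/det(A)) · [[d, -b], [-c, a]]
    = (-1/8) · [[-2, 2], [4, 0]]

A⁻¹ = 
  [ 1/4, -1/4]
  [-1/2,    0]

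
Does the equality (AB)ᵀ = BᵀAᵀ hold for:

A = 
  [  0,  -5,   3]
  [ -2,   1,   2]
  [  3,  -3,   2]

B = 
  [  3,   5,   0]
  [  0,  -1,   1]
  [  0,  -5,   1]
Yes

(AB)ᵀ = 
  [  0,  -6,   9]
  [-10, -21,   8]
  [ -2,   3,  -1]

BᵀAᵀ = 
  [  0,  -6,   9]
  [-10, -21,   8]
  [ -2,   3,  -1]

Both sides are equal — this is the standard identity (AB)ᵀ = BᵀAᵀ, which holds for all A, B.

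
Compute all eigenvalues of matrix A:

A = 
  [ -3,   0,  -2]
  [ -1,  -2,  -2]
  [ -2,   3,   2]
Characteristic polynomial: det(λI - A) = λ³ + 3λ² - 2λ - 8
Testing integer divisors of the constant term: p(-2) = 0, so (λ + 2) is a factor:
p(λ) = (λ + 2)(λ² + λ - 4)
λ² + λ - 4 = 0  ⇒  λ = (-1 ± √((1)² - 4·(-4)))/2 = (-1 ± √(17))/2
  = (-1 + √17)/2,  (-1 - √17)/2

λ = -2, (-1 + √17)/2, (-1 - √17)/2  (≈ -2, 1.562, -2.562)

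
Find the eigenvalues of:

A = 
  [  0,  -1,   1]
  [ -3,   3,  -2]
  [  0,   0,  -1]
Characteristic polynomial: det(λI - A) = λ³ - 2λ² - 6λ - 3
Testing integer divisors of the constant term: p(-1) = 0, so (λ + 1) is a factor:
p(λ) = (λ + 1)(λ² - 3λ - 3)
λ² - 3λ - 3 = 0  ⇒  λ = (3 ± √((-3)² - 4·(-3)))/2 = (3 ± √(21))/2
  = (3 + √21)/2,  (3 - √21)/2

λ = -1, (3 + √21)/2, (3 - √21)/2  (≈ -1, 3.791, -0.7913)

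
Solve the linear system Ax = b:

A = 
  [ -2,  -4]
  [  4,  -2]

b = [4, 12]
x = [2, -2]

Row reduce the augmented matrix [A|b]:
R2 → R2 + (2)·R1
REF = 
  [ -2,  -4,   4]
  [  0, -10,  20]

Back-substitution:
x₂ = 20 / (-10) = -2
x₁ = (4 - (-4)(-2)) / (-2) = 2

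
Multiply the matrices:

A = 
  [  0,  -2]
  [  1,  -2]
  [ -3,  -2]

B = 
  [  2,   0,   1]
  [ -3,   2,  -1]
AB = 
  [  6,  -4,   2]
  [  8,  -4,   3]
  [  0,  -4,  -1]

A is 3×2 and B is 2×3, so AB is 3×3. Each entry is (row of A)·(column of B):
AB[1,1] = (0)(2) + (-2)(-3) = 6
AB[1,2] = (0)(0) + (-2)(2) = -4
AB[1,3] = (0)(1) + (-2)(-1) = 2
AB[2,1] = (1)(2) + (-2)(-3) = 8
AB[2,2] = (1)(0) + (-2)(2) = -4
AB[2,3] = (1)(1) + (-2)(-1) = 3
AB[3,1] = (-3)(2) + (-2)(-3) = 0
AB[3,2] = (-3)(0) + (-2)(2) = -4
AB[3,3] = (-3)(1) + (-2)(-1) = -1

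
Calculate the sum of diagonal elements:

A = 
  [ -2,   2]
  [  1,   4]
2

tr(A) = -2 + 4 = 2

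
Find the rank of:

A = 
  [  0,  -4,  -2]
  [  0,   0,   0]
Row reduce:
(no row operations needed)
REF = 
  [  0,  -4,  -2]
  [  0,   0,   0]
Pivot columns: 2 → 1 pivot.

rank(A) = 1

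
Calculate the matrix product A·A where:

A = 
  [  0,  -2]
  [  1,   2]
A² = A·A:
A²[1,1] = (0)(0) + (-2)(1) = -2
A²[1,2] = (0)(-2) + (-2)(2) = -4
A²[2,1] = (1)(0) + (2)(1) = 2
A²[2,2] = (1)(-2) + (2)(2) = 2
A² = 
  [ -2,  -4]
  [  2,   2]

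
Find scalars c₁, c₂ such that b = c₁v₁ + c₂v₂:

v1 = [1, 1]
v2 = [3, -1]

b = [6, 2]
c1 = 3, c2 = 1

b = 3·v1 + 1·v2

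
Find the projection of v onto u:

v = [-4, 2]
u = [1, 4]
v·u = (-4)(1) + (2)(4) = 4
u·u = (1)² + (4)² = 17
proj_u(v) = (v·u / u·u) × u = (4/17) × u

proj_u(v) = [4/17, 16/17]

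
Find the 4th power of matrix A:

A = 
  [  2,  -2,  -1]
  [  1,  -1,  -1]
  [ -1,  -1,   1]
A^4 = 
  [ 11,  -5,  -5]
  [ 10,  -4,  -5]
  [-20,  10,  11]

A² = A·A:
A²[1,1] = (2)(2) + (-2)(1) + (-1)(-1) = 3
A²[1,2] = (2)(-2) + (-2)(-1) + (-1)(-1) = -1
A²[1,3] = (2)(-1) + (-2)(-1) + (-1)(1) = -1
A²[2,1] = (1)(2) + (-1)(1) + (-1)(-1) = 2
A²[2,2] = (1)(-2) + (-1)(-1) + (-1)(-1) = 0
A²[2,3] = (1)(-1) + (-1)(-1) + (-1)(1) = -1
A²[3,1] = (-1)(2) + (-1)(1) + (1)(-1) = -4
A²[3,2] = (-1)(-2) + (-1)(-1) + (1)(-1) = 2
A²[3,3] = (-1)(-1) + (-1)(-1) + (1)(1) = 3
A² = 
  [  3,  -1,  -1]
  [  2,   0,  -1]
  [ -4,   2,   3]

A^3 = A^2·A:
A^3[1,1] = (3)(2) + (-1)(1) + (-1)(-1) = 6
A^3[1,2] = (3)(-2) + (-1)(-1) + (-1)(-1) = -4
A^3[1,3] = (3)(-1) + (-1)(-1) + (-1)(1) = -3
A^3[2,1] = (2)(2) + (0)(1) + (-1)(-1) = 5
A^3[2,2] = (2)(-2) + (0)(-1) + (-1)(-1) = -3
A^3[2,3] = (2)(-1) + (0)(-1) + (-1)(1) = -3
A^3[3,1] = (-4)(2) + (2)(1) + (3)(-1) = -9
A^3[3,2] = (-4)(-2) + (2)(-1) + (3)(-1) = 3
A^3[3,3] = (-4)(-1) + (2)(-1) + (3)(1) = 5
A^3 = 
  [  6,  -4,  -3]
  [  5,  -3,  -3]
  [ -9,   3,   5]

A^4 = A^3·A:
A^4[1,1] = (6)(2) + (-4)(1) + (-3)(-1) = 11
A^4[1,2] = (6)(-2) + (-4)(-1) + (-3)(-1) = -5
A^4[1,3] = (6)(-1) + (-4)(-1) + (-3)(1) = -5
A^4[2,1] = (5)(2) + (-3)(1) + (-3)(-1) = 10
A^4[2,2] = (5)(-2) + (-3)(-1) + (-3)(-1) = -4
A^4[2,3] = (5)(-1) + (-3)(-1) + (-3)(1) = -5
A^4[3,1] = (-9)(2) + (3)(1) + (5)(-1) = -20
A^4[3,2] = (-9)(-2) + (3)(-1) + (5)(-1) = 10
A^4[3,3] = (-9)(-1) + (3)(-1) + (5)(1) = 11
A^4 = 
  [ 11,  -5,  -5]
  [ 10,  -4,  -5]
  [-20,  10,  11]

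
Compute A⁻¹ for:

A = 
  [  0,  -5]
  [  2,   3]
det(A) = (0)(3) - (-5)(2) = 10
For a 2×2 matrix, A⁻¹ = (1/det(A)) · [[d, -b], [-c, a]]
    = (1/10) · [[3, 5], [-2, 0]]

A⁻¹ = 
  [3/10,  1/2]
  [-1/5,    0]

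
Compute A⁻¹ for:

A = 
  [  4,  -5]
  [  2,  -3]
det(A) = (4)(-3) - (-5)(2) = -2
For a 2×2 matrix, A⁻¹ = (1/det(A)) · [[d, -b], [-c, a]]
    = (-1/2) · [[-3, 5], [-2, 4]]

A⁻¹ = 
  [ 3/2, -5/2]
  [   1,   -2]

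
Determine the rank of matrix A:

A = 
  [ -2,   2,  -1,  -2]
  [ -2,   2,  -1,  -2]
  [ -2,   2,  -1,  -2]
Row reduce:
R2 → R2 - (1)·R1
R3 → R3 - (1)·R1
REF = 
  [ -2,   2,  -1,  -2]
  [  0,   0,   0,   0]
  [  0,   0,   0,   0]
Pivot columns: 1 → 1 pivot.

rank(A) = 1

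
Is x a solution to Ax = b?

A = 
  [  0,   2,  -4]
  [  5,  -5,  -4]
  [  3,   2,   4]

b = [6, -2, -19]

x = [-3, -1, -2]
Yes

Ax = [6, -2, -19] = b ✓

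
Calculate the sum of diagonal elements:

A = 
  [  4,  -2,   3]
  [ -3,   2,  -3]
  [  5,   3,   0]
6

tr(A) = 4 + 2 + 0 = 6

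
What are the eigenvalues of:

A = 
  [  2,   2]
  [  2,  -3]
λ = (-1 + √41)/2, (-1 - √41)/2  (≈ 2.702, -3.702)

tr(A) = -1, det(A) = -10
Characteristic polynomial: λ² - tr(A)λ + det(A) = λ² + λ - 10
λ² + λ - 10 = 0  ⇒  λ = (-1 ± √((1)² - 4·(-10)))/2 = (-1 ± √(41))/2
  = (-1 + √41)/2,  (-1 - √41)/2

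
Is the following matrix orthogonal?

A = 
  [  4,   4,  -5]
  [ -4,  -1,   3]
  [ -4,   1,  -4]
No

AᵀA = 
  [ 48,  16, -16]
  [ 16,  18, -27]
  [-16, -27,  50]
≠ I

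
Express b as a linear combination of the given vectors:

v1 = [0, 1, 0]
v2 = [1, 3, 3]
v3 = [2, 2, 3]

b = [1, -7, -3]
c1 = -2, c2 = -3, c3 = 2

b = -2·v1 + -3·v2 + 2·v3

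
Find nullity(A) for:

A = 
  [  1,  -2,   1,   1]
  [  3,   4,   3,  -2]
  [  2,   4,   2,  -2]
nullity(A) = 2

Row reduce:
R2 → R2 - (3)·R1
R3 → R3 - (2)·R1
R3 → R3 - (4/5)·R2
REF = 
  [  1,  -2,   1,   1]
  [  0,  10,   0,  -5]
  [  0,   0,   0,   0]
Pivot columns: 1, 2 → 2 pivots.
rank(A) = 2, so nullity(A) = 4 - 2 = 2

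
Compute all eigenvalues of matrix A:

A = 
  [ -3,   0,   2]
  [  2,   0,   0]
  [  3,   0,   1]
λ = 0, -1 + √10, -1 - √10  (≈ 0, 2.162, -4.162)

Characteristic polynomial: det(λI - A) = λ³ + 2λ² - 9λ
The constant term is 0, so λ = 0 is a root: p(λ) = λ(λ² + 2λ - 9)
λ² + 2λ - 9 = 0  ⇒  λ = (-2 ± √((2)² - 4·(-9)))/2 = (-2 ± √(40))/2
  = -1 + √10,  -1 - √10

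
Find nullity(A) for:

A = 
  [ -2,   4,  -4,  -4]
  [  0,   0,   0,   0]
nullity(A) = 3

Row reduce:
(no row operations needed)
REF = 
  [ -2,   4,  -4,  -4]
  [  0,   0,   0,   0]
Pivot columns: 1 → 1 pivot.
rank(A) = 1, so nullity(A) = 4 - 1 = 3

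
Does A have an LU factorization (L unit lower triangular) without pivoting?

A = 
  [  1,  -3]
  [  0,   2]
Yes.
A[1,1] = 1 ≠ 0, so Gaussian elimination proceeds without a row swap: multiplier ℓ₂₁ = (0)/(1) = 0, and U[2,2] = 2 - (0)(-3) = 2.
L = 
  [  1,   0]
  [  0,   1]
U = 
  [  1,  -3]
  [  0,   2]
Check row 2 of LU: [(0)(1), (0)(-3) + 2] = [0, 2] = row 2 of A ✓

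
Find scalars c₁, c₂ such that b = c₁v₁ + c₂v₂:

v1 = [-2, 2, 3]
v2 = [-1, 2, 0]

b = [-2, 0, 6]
c1 = 2, c2 = -2

b = 2·v1 + -2·v2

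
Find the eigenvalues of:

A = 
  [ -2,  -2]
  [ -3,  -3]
λ = 0, -5

tr(A) = -5, det(A) = 0
Characteristic polynomial: λ² - tr(A)λ + det(A) = λ² + 5λ
λ² + 5λ = λ(λ + 5)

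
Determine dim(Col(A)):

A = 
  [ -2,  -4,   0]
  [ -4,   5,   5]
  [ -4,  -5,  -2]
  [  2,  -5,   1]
Row reduce:
R2 → R2 - (2)·R1
R3 → R3 - (2)·R1
R4 → R4 + (1)·R1
R3 → R3 - (3/13)·R2
R4 → R4 + (9/13)·R2
R4 → R4 + (58/41)·R3
REF = 
  [    -2,     -4,      0]
  [     0,     13,      5]
  [     0,      0, -41/13]
  [     0,      0,      0]
Pivot columns: 1, 2, 3 → 3 pivots.
dim(Col(A)) = number of pivot columns = 3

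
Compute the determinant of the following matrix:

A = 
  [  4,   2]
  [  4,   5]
For a 2×2 matrix, det = ad - bc = (4)(5) - (2)(4) = 12

det(A) = 12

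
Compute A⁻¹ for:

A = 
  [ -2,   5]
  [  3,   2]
det(A) = (-2)(2) - (5)(3) = -19
For a 2×2 matrix, A⁻¹ = (1/det(A)) · [[d, -b], [-c, a]]
    = (-1/19) · [[2, -5], [-3, -2]]

A⁻¹ = 
  [-2/19,  5/19]
  [ 3/19,  2/19]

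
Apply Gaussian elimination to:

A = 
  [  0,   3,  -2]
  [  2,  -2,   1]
Row operations:
Swap R1 ↔ R2

Resulting echelon form:
REF = 
  [  2,  -2,   1]
  [  0,   3,  -2]

Rank = 2 (number of non-zero pivot rows).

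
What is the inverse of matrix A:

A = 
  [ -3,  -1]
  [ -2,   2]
det(A) = (-3)(2) - (-1)(-2) = -8
For a 2×2 matrix, A⁻¹ = (1/det(A)) · [[d, -b], [-c, a]]
    = (-1/8) · [[2, 1], [2, -3]]

A⁻¹ = 
  [-1/4, -1/8]
  [-1/4,  3/8]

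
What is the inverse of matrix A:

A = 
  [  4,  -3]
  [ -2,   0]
det(A) = (4)(0) - (-3)(-2) = -6
For a 2×2 matrix, A⁻¹ = (1/det(A)) · [[d, -b], [-c, a]]
    = (-1/6) · [[0, 3], [2, 4]]

A⁻¹ = 
  [   0, -1/2]
  [-1/3, -2/3]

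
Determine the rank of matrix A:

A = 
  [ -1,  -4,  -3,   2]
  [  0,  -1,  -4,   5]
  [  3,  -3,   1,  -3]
rank(A) = 3

Row reduce:
R3 → R3 + (3)·R1
R3 → R3 - (15)·R2
REF = 
  [ -1,  -4,  -3,   2]
  [  0,  -1,  -4,   5]
  [  0,   0,  52, -72]
Pivot columns: 1, 2, 3 → 3 pivots.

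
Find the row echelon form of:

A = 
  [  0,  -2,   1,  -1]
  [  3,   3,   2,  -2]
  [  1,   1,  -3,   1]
Row operations:
Swap R1 ↔ R2
R3 → R3 - (1/3)·R1

Resulting echelon form:
REF = 
  [    3,     3,     2,    -2]
  [    0,    -2,     1,    -1]
  [    0,     0, -11/3,   5/3]

Rank = 3 (number of non-zero pivot rows).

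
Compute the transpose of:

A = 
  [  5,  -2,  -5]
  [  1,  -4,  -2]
Aᵀ = 
  [  5,   1]
  [ -2,  -4]
  [ -5,  -2]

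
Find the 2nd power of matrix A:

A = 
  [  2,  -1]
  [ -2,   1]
A² = A·A:
A²[1,1] = (2)(2) + (-1)(-2) = 6
A²[1,2] = (2)(-1) + (-1)(1) = -3
A²[2,1] = (-2)(2) + (1)(-2) = -6
A²[2,2] = (-2)(-1) + (1)(1) = 3
A² = 
  [  6,  -3]
  [ -6,   3]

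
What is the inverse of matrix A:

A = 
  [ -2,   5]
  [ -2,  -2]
det(A) = (-2)(-2) - (5)(-2) = 14
For a 2×2 matrix, A⁻¹ = (1/det(A)) · [[d, -b], [-c, a]]
    = (1/14) · [[-2, -5], [2, -2]]

A⁻¹ = 
  [ -1/7, -5/14]
  [  1/7,  -1/7]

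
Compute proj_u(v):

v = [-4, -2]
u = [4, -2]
v·u = (-4)(4) + (-2)(-2) = -12
u·u = (4)² + (-2)² = 20
proj_u(v) = (v·u / u·u) × u = (-12/20) × u = (-3/5) × u

proj_u(v) = [-12/5, 6/5]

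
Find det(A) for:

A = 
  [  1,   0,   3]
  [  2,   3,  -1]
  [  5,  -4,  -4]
-85

Cofactor expansion along row 1:
det(A) = (1)·((3)(-4) - (-1)(-4)) - (0)·((2)(-4) - (-1)(5)) + (3)·((2)(-4) - (3)(5))
  = (1)(-16) - (0)(-3) + (3)(-23)
  = -85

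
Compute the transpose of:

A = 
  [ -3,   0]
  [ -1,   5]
Aᵀ = 
  [ -3,  -1]
  [  0,   5]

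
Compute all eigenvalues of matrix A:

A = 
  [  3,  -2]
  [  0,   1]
λ = 3, 1

tr(A) = 4, det(A) = 3
Characteristic polynomial: λ² - tr(A)λ + det(A) = λ² - 4λ + 3
λ² - 4λ + 3 = (λ - 1)(λ - 3)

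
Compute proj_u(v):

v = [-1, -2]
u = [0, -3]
proj_u(v) = [0, -2]

v·u = (-1)(0) + (-2)(-3) = 6
u·u = (0)² + (-3)² = 9
proj_u(v) = (v·u / u·u) × u = (6/9) × u = (2/3) × u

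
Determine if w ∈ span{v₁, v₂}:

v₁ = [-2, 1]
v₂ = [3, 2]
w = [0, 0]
Yes

Form the augmented matrix and row-reduce:
[v₁|v₂|w] = 
  [ -2,   3,   0]
  [  1,   2,   0]
R2 → R2 + (1/2)·R1
REF = 
  [ -2,   3,   0]
  [  0, 7/2,   0]

No row of the form [0 0 | nonzero], so the system is consistent. Back-substitution gives c₁ = 0, c₂ = 0: w = (0)·v₁ + (0)·v₂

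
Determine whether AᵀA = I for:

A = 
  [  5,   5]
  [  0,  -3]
No

AᵀA = 
  [ 25,  25]
  [ 25,  34]
≠ I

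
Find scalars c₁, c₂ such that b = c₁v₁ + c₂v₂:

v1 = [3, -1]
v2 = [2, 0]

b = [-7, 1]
c1 = -1, c2 = -2

b = -1·v1 + -2·v2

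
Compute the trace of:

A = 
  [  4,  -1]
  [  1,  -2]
2

tr(A) = 4 + -2 = 2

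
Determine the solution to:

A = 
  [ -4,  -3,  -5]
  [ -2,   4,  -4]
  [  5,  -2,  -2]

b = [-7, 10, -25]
x = [-3, 3, 2]

Row reduce the augmented matrix [A|b]:
R2 → R2 - (1/2)·R1
R3 → R3 + (5/4)·R1
R3 → R3 + (23/22)·R2
REF = 
  [     -4,      -3,      -5,      -7]
  [      0,    11/2,    -3/2,    27/2]
  [      0,       0, -108/11, -216/11]

Back-substitution:
x₃ = (-216/11) / (-108/11) = 2
x₂ = (27/2 - (-3/2)(2)) / (11/2) = 3
x₁ = (-7 - (-3)(3) - (-5)(2)) / (-4) = -3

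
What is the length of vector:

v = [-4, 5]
6.403

||v||₂ = √((-4)² + (5)²) = √41 = 6.403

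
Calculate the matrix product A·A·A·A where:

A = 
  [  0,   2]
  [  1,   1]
A² = A·A:
A²[1,1] = (0)(0) + (2)(1) = 2
A²[1,2] = (0)(2) + (2)(1) = 2
A²[2,1] = (1)(0) + (1)(1) = 1
A²[2,2] = (1)(2) + (1)(1) = 3
A² = 
  [  2,   2]
  [  1,   3]

A^3 = A^2·A:
A^3[1,1] = (2)(0) + (2)(1) = 2
A^3[1,2] = (2)(2) + (2)(1) = 6
A^3[2,1] = (1)(0) + (3)(1) = 3
A^3[2,2] = (1)(2) + (3)(1) = 5
A^3 = 
  [  2,   6]
  [  3,   5]

A^4 = A^3·A:
A^4[1,1] = (2)(0) + (6)(1) = 6
A^4[1,2] = (2)(2) + (6)(1) = 10
A^4[2,1] = (3)(0) + (5)(1) = 5
A^4[2,2] = (3)(2) + (5)(1) = 11
A^4 = 
  [  6,  10]
  [  5,  11]

Therefore
A^4 = 
  [  6,  10]
  [  5,  11]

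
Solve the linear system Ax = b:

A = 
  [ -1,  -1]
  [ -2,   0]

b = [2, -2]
Row reduce the augmented matrix [A|b]:
R2 → R2 - (2)·R1
REF = 
  [ -1,  -1,   2]
  [  0,   2,  -6]

Back-substitution:
x₂ = (-6) / 2 = -3
x₁ = (2 - (-1)(-3)) / (-1) = 1

x = [1, -3]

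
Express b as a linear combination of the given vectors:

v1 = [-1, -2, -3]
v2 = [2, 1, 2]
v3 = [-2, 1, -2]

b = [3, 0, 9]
c1 = -3, c2 = -3, c3 = -3

b = -3·v1 + -3·v2 + -3·v3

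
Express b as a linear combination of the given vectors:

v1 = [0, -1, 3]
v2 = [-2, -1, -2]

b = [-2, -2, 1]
c1 = 1, c2 = 1

b = 1·v1 + 1·v2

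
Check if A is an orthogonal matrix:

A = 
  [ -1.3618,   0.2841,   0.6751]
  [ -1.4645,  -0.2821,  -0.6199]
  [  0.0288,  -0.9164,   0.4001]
No

AᵀA = 
  [  4.0001,  -0.0001,   0]
  [ -0.0001,   1.0001,   0]
  [  0,   0,   1.0001]
≠ I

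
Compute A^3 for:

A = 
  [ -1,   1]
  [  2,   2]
A^3 = 
  [ -1,   5]
  [ 10,  14]

A² = A·A:
A²[1,1] = (-1)(-1) + (1)(2) = 3
A²[1,2] = (-1)(1) + (1)(2) = 1
A²[2,1] = (2)(-1) + (2)(2) = 2
A²[2,2] = (2)(1) + (2)(2) = 6
A² = 
  [  3,   1]
  [  2,   6]

A^3 = A^2·A:
A^3[1,1] = (3)(-1) + (1)(2) = -1
A^3[1,2] = (3)(1) + (1)(2) = 5
A^3[2,1] = (2)(-1) + (6)(2) = 10
A^3[2,2] = (2)(1) + (6)(2) = 14
A^3 = 
  [ -1,   5]
  [ 10,  14]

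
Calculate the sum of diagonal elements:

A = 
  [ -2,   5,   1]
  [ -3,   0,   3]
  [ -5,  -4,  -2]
-4

tr(A) = -2 + 0 + -2 = -4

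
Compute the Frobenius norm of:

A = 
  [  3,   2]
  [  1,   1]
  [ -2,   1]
||A||_F = 4.472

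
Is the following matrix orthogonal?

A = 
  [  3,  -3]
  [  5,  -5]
No

AᵀA = 
  [ 34, -34]
  [-34,  34]
≠ I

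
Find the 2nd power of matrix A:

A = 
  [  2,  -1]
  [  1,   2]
A² = A·A:
A²[1,1] = (2)(2) + (-1)(1) = 3
A²[1,2] = (2)(-1) + (-1)(2) = -4
A²[2,1] = (1)(2) + (2)(1) = 4
A²[2,2] = (1)(-1) + (2)(2) = 3
A² = 
  [  3,  -4]
  [  4,   3]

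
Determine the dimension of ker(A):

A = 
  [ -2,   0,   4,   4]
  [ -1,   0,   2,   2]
nullity(A) = 3

Row reduce:
R2 → R2 - (1/2)·R1
REF = 
  [ -2,   0,   4,   4]
  [  0,   0,   0,   0]
Pivot columns: 1 → 1 pivot.
rank(A) = 1, so nullity(A) = 4 - 1 = 3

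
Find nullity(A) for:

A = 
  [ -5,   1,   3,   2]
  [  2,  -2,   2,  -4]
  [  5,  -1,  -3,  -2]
nullity(A) = 2

Row reduce:
R2 → R2 + (2/5)·R1
R3 → R3 + (1)·R1
REF = 
  [   -5,     1,     3,     2]
  [    0,  -8/5,  16/5, -16/5]
  [    0,     0,     0,     0]
Pivot columns: 1, 2 → 2 pivots.
rank(A) = 2, so nullity(A) = 4 - 2 = 2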